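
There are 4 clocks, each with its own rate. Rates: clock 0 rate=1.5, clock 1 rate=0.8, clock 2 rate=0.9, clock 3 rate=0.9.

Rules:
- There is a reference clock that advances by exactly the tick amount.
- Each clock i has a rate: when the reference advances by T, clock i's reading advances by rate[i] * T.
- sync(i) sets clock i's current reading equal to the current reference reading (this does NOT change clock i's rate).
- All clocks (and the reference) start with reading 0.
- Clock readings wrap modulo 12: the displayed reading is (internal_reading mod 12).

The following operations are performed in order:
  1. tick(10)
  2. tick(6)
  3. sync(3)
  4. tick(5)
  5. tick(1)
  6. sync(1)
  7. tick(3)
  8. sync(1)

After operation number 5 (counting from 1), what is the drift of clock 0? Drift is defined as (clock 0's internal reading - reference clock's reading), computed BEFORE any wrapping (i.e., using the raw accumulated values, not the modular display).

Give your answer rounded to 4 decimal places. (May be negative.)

After op 1 tick(10): ref=10.0000 raw=[15.0000 8.0000 9.0000 9.0000]
After op 2 tick(6): ref=16.0000 raw=[24.0000 12.8000 14.4000 14.4000]
After op 3 sync(3): ref=16.0000 raw=[24.0000 12.8000 14.4000 16.0000]
After op 4 tick(5): ref=21.0000 raw=[31.5000 16.8000 18.9000 20.5000]
After op 5 tick(1): ref=22.0000 raw=[33.0000 17.6000 19.8000 21.4000]
Drift of clock 0 after op 5: 33.0000 - 22.0000 = 11.0000

Answer: 11.0000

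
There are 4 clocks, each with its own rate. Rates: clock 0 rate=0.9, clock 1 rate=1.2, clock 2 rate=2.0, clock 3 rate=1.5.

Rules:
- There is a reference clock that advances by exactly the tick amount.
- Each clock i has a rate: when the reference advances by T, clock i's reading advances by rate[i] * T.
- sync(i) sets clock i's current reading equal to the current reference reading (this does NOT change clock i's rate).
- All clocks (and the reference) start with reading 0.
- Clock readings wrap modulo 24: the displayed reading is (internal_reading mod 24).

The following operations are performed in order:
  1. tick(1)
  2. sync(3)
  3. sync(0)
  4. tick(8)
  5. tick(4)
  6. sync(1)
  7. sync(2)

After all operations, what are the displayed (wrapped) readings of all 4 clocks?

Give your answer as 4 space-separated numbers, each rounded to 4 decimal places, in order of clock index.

Answer: 11.8000 13.0000 13.0000 19.0000

Derivation:
After op 1 tick(1): ref=1.0000 raw=[0.9000 1.2000 2.0000 1.5000]
After op 2 sync(3): ref=1.0000 raw=[0.9000 1.2000 2.0000 1.0000]
After op 3 sync(0): ref=1.0000 raw=[1.0000 1.2000 2.0000 1.0000]
After op 4 tick(8): ref=9.0000 raw=[8.2000 10.8000 18.0000 13.0000]
After op 5 tick(4): ref=13.0000 raw=[11.8000 15.6000 26.0000 19.0000]
After op 6 sync(1): ref=13.0000 raw=[11.8000 13.0000 26.0000 19.0000]
After op 7 sync(2): ref=13.0000 raw=[11.8000 13.0000 13.0000 19.0000]
Wrap final raw readings (mod 24): 11.8000 mod 24 = 11.8000; 13.0000 mod 24 = 13.0000; 13.0000 mod 24 = 13.0000; 19.0000 mod 24 = 19.0000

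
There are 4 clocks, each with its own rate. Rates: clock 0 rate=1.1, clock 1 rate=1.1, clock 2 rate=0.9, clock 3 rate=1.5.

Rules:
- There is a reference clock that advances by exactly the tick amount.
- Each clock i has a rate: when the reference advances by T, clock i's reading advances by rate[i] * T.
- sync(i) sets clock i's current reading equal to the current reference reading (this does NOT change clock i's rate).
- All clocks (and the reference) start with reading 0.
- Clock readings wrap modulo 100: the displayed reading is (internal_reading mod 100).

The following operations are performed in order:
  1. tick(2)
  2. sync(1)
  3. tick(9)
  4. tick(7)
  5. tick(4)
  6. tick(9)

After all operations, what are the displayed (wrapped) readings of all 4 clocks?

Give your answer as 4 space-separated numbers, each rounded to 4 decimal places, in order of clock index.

Answer: 34.1000 33.9000 27.9000 46.5000

Derivation:
After op 1 tick(2): ref=2.0000 raw=[2.2000 2.2000 1.8000 3.0000]
After op 2 sync(1): ref=2.0000 raw=[2.2000 2.0000 1.8000 3.0000]
After op 3 tick(9): ref=11.0000 raw=[12.1000 11.9000 9.9000 16.5000]
After op 4 tick(7): ref=18.0000 raw=[19.8000 19.6000 16.2000 27.0000]
After op 5 tick(4): ref=22.0000 raw=[24.2000 24.0000 19.8000 33.0000]
After op 6 tick(9): ref=31.0000 raw=[34.1000 33.9000 27.9000 46.5000]
Wrap final raw readings (mod 100): 34.1000 mod 100 = 34.1000; 33.9000 mod 100 = 33.9000; 27.9000 mod 100 = 27.9000; 46.5000 mod 100 = 46.5000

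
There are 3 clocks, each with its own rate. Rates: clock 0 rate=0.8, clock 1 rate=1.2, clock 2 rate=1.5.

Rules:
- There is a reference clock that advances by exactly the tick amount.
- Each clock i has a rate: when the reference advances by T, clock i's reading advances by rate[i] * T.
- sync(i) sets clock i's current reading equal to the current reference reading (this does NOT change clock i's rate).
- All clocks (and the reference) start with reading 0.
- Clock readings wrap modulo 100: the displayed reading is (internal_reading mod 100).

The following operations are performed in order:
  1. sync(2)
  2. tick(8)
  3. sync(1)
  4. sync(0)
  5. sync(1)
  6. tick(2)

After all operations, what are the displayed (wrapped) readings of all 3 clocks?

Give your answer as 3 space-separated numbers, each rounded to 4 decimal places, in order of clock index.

Answer: 9.6000 10.4000 15.0000

Derivation:
After op 1 sync(2): ref=0.0000 raw=[0.0000 0.0000 0.0000]
After op 2 tick(8): ref=8.0000 raw=[6.4000 9.6000 12.0000]
After op 3 sync(1): ref=8.0000 raw=[6.4000 8.0000 12.0000]
After op 4 sync(0): ref=8.0000 raw=[8.0000 8.0000 12.0000]
After op 5 sync(1): ref=8.0000 raw=[8.0000 8.0000 12.0000]
After op 6 tick(2): ref=10.0000 raw=[9.6000 10.4000 15.0000]
Wrap final raw readings (mod 100): 9.6000 mod 100 = 9.6000; 10.4000 mod 100 = 10.4000; 15.0000 mod 100 = 15.0000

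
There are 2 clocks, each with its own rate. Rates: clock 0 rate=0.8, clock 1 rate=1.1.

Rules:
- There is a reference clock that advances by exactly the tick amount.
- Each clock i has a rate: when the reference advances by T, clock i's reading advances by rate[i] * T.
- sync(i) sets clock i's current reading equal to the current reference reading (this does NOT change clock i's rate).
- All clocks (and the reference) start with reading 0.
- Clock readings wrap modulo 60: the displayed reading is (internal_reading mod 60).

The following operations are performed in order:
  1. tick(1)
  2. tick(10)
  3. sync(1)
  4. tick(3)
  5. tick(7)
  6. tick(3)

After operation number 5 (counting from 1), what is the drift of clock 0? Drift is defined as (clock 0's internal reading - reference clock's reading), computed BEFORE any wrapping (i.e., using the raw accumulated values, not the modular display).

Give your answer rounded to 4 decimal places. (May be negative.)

Answer: -4.2000

Derivation:
After op 1 tick(1): ref=1.0000 raw=[0.8000 1.1000]
After op 2 tick(10): ref=11.0000 raw=[8.8000 12.1000]
After op 3 sync(1): ref=11.0000 raw=[8.8000 11.0000]
After op 4 tick(3): ref=14.0000 raw=[11.2000 14.3000]
After op 5 tick(7): ref=21.0000 raw=[16.8000 22.0000]
Drift of clock 0 after op 5: 16.8000 - 21.0000 = -4.2000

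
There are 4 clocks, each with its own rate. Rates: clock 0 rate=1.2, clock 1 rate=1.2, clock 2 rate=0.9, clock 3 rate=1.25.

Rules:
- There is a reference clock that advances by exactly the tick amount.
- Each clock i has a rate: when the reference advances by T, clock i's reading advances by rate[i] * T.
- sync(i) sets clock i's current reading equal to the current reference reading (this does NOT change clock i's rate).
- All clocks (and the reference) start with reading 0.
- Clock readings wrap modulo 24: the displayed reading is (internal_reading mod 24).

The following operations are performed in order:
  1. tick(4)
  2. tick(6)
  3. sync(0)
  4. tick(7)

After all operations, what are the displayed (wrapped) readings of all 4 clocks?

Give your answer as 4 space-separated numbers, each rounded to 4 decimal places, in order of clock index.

After op 1 tick(4): ref=4.0000 raw=[4.8000 4.8000 3.6000 5.0000]
After op 2 tick(6): ref=10.0000 raw=[12.0000 12.0000 9.0000 12.5000]
After op 3 sync(0): ref=10.0000 raw=[10.0000 12.0000 9.0000 12.5000]
After op 4 tick(7): ref=17.0000 raw=[18.4000 20.4000 15.3000 21.2500]
Wrap final raw readings (mod 24): 18.4000 mod 24 = 18.4000; 20.4000 mod 24 = 20.4000; 15.3000 mod 24 = 15.3000; 21.2500 mod 24 = 21.2500

Answer: 18.4000 20.4000 15.3000 21.2500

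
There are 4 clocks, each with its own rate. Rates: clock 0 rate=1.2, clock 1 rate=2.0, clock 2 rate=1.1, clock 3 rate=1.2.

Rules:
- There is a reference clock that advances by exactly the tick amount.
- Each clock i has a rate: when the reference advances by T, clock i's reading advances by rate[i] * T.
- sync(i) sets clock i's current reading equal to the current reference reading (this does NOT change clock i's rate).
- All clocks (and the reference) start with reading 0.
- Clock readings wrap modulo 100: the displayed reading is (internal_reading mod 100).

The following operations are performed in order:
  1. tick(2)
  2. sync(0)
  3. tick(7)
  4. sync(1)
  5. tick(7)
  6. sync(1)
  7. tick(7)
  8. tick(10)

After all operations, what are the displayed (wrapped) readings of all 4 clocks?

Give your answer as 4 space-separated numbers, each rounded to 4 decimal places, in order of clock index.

After op 1 tick(2): ref=2.0000 raw=[2.4000 4.0000 2.2000 2.4000]
After op 2 sync(0): ref=2.0000 raw=[2.0000 4.0000 2.2000 2.4000]
After op 3 tick(7): ref=9.0000 raw=[10.4000 18.0000 9.9000 10.8000]
After op 4 sync(1): ref=9.0000 raw=[10.4000 9.0000 9.9000 10.8000]
After op 5 tick(7): ref=16.0000 raw=[18.8000 23.0000 17.6000 19.2000]
After op 6 sync(1): ref=16.0000 raw=[18.8000 16.0000 17.6000 19.2000]
After op 7 tick(7): ref=23.0000 raw=[27.2000 30.0000 25.3000 27.6000]
After op 8 tick(10): ref=33.0000 raw=[39.2000 50.0000 36.3000 39.6000]
Wrap final raw readings (mod 100): 39.2000 mod 100 = 39.2000; 50.0000 mod 100 = 50.0000; 36.3000 mod 100 = 36.3000; 39.6000 mod 100 = 39.6000

Answer: 39.2000 50.0000 36.3000 39.6000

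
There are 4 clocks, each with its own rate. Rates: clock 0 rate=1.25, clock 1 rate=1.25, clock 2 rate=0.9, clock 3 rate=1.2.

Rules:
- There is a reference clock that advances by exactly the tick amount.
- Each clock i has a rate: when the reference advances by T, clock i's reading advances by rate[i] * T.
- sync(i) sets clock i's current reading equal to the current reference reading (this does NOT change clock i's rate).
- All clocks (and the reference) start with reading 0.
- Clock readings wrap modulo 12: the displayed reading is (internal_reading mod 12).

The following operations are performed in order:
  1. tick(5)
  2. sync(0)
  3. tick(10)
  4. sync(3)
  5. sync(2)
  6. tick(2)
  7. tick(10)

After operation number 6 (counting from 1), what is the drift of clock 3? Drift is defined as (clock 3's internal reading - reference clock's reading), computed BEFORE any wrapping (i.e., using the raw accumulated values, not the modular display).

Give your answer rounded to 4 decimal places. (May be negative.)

Answer: 0.4000

Derivation:
After op 1 tick(5): ref=5.0000 raw=[6.2500 6.2500 4.5000 6.0000]
After op 2 sync(0): ref=5.0000 raw=[5.0000 6.2500 4.5000 6.0000]
After op 3 tick(10): ref=15.0000 raw=[17.5000 18.7500 13.5000 18.0000]
After op 4 sync(3): ref=15.0000 raw=[17.5000 18.7500 13.5000 15.0000]
After op 5 sync(2): ref=15.0000 raw=[17.5000 18.7500 15.0000 15.0000]
After op 6 tick(2): ref=17.0000 raw=[20.0000 21.2500 16.8000 17.4000]
Drift of clock 3 after op 6: 17.4000 - 17.0000 = 0.4000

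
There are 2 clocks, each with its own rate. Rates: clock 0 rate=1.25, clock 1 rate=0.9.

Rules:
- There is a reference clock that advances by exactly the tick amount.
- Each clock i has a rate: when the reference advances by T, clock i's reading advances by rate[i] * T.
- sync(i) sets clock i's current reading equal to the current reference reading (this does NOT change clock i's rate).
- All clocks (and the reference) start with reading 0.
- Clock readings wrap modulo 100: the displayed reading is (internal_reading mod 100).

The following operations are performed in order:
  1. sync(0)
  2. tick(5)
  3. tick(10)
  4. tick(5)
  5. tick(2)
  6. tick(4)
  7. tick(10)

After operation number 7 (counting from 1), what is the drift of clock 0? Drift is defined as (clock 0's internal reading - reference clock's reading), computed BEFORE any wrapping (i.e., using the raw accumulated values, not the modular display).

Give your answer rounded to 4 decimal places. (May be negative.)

Answer: 9.0000

Derivation:
After op 1 sync(0): ref=0.0000 raw=[0.0000 0.0000]
After op 2 tick(5): ref=5.0000 raw=[6.2500 4.5000]
After op 3 tick(10): ref=15.0000 raw=[18.7500 13.5000]
After op 4 tick(5): ref=20.0000 raw=[25.0000 18.0000]
After op 5 tick(2): ref=22.0000 raw=[27.5000 19.8000]
After op 6 tick(4): ref=26.0000 raw=[32.5000 23.4000]
After op 7 tick(10): ref=36.0000 raw=[45.0000 32.4000]
Drift of clock 0 after op 7: 45.0000 - 36.0000 = 9.0000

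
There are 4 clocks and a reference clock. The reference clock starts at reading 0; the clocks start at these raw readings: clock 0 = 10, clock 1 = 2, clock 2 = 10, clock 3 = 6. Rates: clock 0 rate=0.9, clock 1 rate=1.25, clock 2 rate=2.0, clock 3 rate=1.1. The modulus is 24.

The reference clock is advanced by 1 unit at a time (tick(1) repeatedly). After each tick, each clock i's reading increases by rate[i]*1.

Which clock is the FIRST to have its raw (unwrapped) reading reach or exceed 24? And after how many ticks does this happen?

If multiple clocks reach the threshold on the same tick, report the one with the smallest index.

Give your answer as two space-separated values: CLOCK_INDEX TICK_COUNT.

Answer: 2 7

Derivation:
clock 0: start=10, rate=0.9, needs 24-10 = 14; ticks = ceil(14/0.9) = ceil(15.5556) = 16; reading at tick 16 = 10 + 0.9*16 = 24.4000
clock 1: start=2, rate=1.25, needs 24-2 = 22; ticks = ceil(22/1.25) = ceil(17.6000) = 18; reading at tick 18 = 2 + 1.25*18 = 24.5000
clock 2: start=10, rate=2.0, needs 24-10 = 14; ticks = ceil(14/2.0) = ceil(7.0000) = 7; reading at tick 7 = 10 + 2.0*7 = 24.0000
clock 3: start=6, rate=1.1, needs 24-6 = 18; ticks = ceil(18/1.1) = ceil(16.3636) = 17; reading at tick 17 = 6 + 1.1*17 = 24.7000
Minimum tick count = 7; winners = [2]; smallest index = 2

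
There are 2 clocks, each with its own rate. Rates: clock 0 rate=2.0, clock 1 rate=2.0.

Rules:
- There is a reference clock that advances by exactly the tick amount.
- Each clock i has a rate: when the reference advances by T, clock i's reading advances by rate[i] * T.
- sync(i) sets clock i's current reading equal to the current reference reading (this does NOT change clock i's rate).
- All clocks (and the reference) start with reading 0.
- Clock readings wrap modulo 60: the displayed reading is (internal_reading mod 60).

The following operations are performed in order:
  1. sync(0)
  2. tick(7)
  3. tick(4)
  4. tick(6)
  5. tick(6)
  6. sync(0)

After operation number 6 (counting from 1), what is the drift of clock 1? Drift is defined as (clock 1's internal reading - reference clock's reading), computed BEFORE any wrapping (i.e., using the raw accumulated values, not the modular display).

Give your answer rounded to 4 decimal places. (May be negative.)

After op 1 sync(0): ref=0.0000 raw=[0.0000 0.0000]
After op 2 tick(7): ref=7.0000 raw=[14.0000 14.0000]
After op 3 tick(4): ref=11.0000 raw=[22.0000 22.0000]
After op 4 tick(6): ref=17.0000 raw=[34.0000 34.0000]
After op 5 tick(6): ref=23.0000 raw=[46.0000 46.0000]
After op 6 sync(0): ref=23.0000 raw=[23.0000 46.0000]
Drift of clock 1 after op 6: 46.0000 - 23.0000 = 23.0000

Answer: 23.0000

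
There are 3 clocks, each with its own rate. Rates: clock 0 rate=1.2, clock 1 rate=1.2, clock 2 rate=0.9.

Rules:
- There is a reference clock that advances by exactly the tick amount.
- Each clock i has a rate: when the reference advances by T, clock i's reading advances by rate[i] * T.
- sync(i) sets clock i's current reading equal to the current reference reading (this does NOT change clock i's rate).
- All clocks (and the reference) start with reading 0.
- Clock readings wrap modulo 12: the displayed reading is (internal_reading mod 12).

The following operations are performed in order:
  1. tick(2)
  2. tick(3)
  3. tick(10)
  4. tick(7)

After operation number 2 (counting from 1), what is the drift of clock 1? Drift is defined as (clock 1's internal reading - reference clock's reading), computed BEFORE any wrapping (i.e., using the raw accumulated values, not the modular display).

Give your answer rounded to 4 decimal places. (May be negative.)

After op 1 tick(2): ref=2.0000 raw=[2.4000 2.4000 1.8000]
After op 2 tick(3): ref=5.0000 raw=[6.0000 6.0000 4.5000]
Drift of clock 1 after op 2: 6.0000 - 5.0000 = 1.0000

Answer: 1.0000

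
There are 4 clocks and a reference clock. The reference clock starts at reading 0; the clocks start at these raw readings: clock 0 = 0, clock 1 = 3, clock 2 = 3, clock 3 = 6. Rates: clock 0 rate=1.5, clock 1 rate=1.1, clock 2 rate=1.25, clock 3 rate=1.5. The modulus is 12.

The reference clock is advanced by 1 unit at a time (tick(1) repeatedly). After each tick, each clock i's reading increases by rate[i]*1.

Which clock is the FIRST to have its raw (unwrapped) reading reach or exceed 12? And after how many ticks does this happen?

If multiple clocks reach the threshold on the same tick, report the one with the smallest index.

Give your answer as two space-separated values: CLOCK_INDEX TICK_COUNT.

Answer: 3 4

Derivation:
clock 0: start=0, rate=1.5, needs 12-0 = 12; ticks = ceil(12/1.5) = ceil(8.0000) = 8; reading at tick 8 = 0 + 1.5*8 = 12.0000
clock 1: start=3, rate=1.1, needs 12-3 = 9; ticks = ceil(9/1.1) = ceil(8.1818) = 9; reading at tick 9 = 3 + 1.1*9 = 12.9000
clock 2: start=3, rate=1.25, needs 12-3 = 9; ticks = ceil(9/1.25) = ceil(7.2000) = 8; reading at tick 8 = 3 + 1.25*8 = 13.0000
clock 3: start=6, rate=1.5, needs 12-6 = 6; ticks = ceil(6/1.5) = ceil(4.0000) = 4; reading at tick 4 = 6 + 1.5*4 = 12.0000
Minimum tick count = 4; winners = [3]; smallest index = 3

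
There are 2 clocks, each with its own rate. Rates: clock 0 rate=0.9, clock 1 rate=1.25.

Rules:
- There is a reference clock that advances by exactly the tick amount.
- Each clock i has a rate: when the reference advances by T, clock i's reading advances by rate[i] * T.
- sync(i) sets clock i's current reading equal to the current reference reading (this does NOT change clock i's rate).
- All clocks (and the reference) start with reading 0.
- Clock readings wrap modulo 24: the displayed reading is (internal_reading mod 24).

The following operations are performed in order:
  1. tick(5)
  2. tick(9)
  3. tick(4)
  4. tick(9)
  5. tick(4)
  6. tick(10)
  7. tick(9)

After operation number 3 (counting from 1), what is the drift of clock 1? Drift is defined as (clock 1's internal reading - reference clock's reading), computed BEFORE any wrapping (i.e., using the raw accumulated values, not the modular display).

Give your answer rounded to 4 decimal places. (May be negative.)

Answer: 4.5000

Derivation:
After op 1 tick(5): ref=5.0000 raw=[4.5000 6.2500]
After op 2 tick(9): ref=14.0000 raw=[12.6000 17.5000]
After op 3 tick(4): ref=18.0000 raw=[16.2000 22.5000]
Drift of clock 1 after op 3: 22.5000 - 18.0000 = 4.5000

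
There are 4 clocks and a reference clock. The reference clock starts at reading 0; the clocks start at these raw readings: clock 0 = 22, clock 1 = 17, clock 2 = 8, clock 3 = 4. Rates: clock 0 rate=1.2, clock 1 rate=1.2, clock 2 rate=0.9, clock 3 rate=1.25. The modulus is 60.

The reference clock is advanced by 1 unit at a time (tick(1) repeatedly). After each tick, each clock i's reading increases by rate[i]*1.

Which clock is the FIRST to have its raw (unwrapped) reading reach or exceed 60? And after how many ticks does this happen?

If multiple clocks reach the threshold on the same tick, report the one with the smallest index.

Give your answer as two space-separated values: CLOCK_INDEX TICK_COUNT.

clock 0: start=22, rate=1.2, needs 60-22 = 38; ticks = ceil(38/1.2) = ceil(31.6667) = 32; reading at tick 32 = 22 + 1.2*32 = 60.4000
clock 1: start=17, rate=1.2, needs 60-17 = 43; ticks = ceil(43/1.2) = ceil(35.8333) = 36; reading at tick 36 = 17 + 1.2*36 = 60.2000
clock 2: start=8, rate=0.9, needs 60-8 = 52; ticks = ceil(52/0.9) = ceil(57.7778) = 58; reading at tick 58 = 8 + 0.9*58 = 60.2000
clock 3: start=4, rate=1.25, needs 60-4 = 56; ticks = ceil(56/1.25) = ceil(44.8000) = 45; reading at tick 45 = 4 + 1.25*45 = 60.2500
Minimum tick count = 32; winners = [0]; smallest index = 0

Answer: 0 32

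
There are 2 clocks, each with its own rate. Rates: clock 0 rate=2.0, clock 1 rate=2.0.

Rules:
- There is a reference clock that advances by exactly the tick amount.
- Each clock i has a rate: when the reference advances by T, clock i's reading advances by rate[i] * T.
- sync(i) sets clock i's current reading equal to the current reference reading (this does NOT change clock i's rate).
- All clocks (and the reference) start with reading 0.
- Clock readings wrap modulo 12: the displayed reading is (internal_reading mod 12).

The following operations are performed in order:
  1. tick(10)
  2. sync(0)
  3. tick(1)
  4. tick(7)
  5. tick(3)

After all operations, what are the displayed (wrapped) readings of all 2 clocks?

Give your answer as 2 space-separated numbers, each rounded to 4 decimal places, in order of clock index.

Answer: 8.0000 6.0000

Derivation:
After op 1 tick(10): ref=10.0000 raw=[20.0000 20.0000]
After op 2 sync(0): ref=10.0000 raw=[10.0000 20.0000]
After op 3 tick(1): ref=11.0000 raw=[12.0000 22.0000]
After op 4 tick(7): ref=18.0000 raw=[26.0000 36.0000]
After op 5 tick(3): ref=21.0000 raw=[32.0000 42.0000]
Wrap final raw readings (mod 12): 32.0000 mod 12 = 8.0000; 42.0000 mod 12 = 6.0000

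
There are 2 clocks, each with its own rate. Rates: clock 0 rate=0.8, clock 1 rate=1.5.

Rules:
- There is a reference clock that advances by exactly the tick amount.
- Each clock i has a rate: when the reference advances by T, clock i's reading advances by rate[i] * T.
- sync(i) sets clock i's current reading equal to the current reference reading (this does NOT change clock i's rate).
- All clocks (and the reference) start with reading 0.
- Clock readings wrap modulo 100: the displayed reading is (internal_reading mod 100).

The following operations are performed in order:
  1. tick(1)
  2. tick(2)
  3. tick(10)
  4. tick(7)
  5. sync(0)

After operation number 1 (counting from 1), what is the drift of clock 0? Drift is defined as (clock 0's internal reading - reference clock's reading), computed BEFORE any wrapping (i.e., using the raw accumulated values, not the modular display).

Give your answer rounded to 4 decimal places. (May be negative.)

After op 1 tick(1): ref=1.0000 raw=[0.8000 1.5000]
Drift of clock 0 after op 1: 0.8000 - 1.0000 = -0.2000

Answer: -0.2000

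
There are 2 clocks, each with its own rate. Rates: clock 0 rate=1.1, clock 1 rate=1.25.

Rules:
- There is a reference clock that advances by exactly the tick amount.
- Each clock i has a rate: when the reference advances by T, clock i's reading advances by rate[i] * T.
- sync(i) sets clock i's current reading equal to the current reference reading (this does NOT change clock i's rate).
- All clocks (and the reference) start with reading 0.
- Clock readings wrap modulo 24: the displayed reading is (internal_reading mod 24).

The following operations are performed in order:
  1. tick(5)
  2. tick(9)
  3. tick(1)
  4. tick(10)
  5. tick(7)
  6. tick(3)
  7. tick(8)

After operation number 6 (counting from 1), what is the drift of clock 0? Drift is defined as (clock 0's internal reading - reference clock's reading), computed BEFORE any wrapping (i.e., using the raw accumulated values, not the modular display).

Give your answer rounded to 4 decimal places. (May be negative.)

After op 1 tick(5): ref=5.0000 raw=[5.5000 6.2500]
After op 2 tick(9): ref=14.0000 raw=[15.4000 17.5000]
After op 3 tick(1): ref=15.0000 raw=[16.5000 18.7500]
After op 4 tick(10): ref=25.0000 raw=[27.5000 31.2500]
After op 5 tick(7): ref=32.0000 raw=[35.2000 40.0000]
After op 6 tick(3): ref=35.0000 raw=[38.5000 43.7500]
Drift of clock 0 after op 6: 38.5000 - 35.0000 = 3.5000

Answer: 3.5000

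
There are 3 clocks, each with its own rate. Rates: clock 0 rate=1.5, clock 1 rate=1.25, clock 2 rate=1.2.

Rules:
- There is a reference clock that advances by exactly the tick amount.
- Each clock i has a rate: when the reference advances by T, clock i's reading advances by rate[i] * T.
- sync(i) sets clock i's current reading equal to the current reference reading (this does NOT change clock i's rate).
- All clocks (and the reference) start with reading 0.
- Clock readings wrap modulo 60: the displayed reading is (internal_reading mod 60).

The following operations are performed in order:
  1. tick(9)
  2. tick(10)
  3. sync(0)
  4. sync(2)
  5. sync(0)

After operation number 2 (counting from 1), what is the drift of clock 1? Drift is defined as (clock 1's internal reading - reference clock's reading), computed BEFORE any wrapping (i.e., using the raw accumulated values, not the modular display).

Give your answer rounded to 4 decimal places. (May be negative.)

Answer: 4.7500

Derivation:
After op 1 tick(9): ref=9.0000 raw=[13.5000 11.2500 10.8000]
After op 2 tick(10): ref=19.0000 raw=[28.5000 23.7500 22.8000]
Drift of clock 1 after op 2: 23.7500 - 19.0000 = 4.7500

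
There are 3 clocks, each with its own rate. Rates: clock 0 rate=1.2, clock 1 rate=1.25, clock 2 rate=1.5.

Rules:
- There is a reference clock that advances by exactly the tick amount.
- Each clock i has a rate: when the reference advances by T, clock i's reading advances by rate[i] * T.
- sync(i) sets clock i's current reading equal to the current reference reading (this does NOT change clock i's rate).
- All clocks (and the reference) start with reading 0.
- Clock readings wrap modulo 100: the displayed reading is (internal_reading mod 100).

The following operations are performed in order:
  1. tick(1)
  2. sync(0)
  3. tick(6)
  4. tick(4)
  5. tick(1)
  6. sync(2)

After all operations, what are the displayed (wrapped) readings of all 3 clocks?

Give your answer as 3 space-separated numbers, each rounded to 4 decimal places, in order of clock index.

After op 1 tick(1): ref=1.0000 raw=[1.2000 1.2500 1.5000]
After op 2 sync(0): ref=1.0000 raw=[1.0000 1.2500 1.5000]
After op 3 tick(6): ref=7.0000 raw=[8.2000 8.7500 10.5000]
After op 4 tick(4): ref=11.0000 raw=[13.0000 13.7500 16.5000]
After op 5 tick(1): ref=12.0000 raw=[14.2000 15.0000 18.0000]
After op 6 sync(2): ref=12.0000 raw=[14.2000 15.0000 12.0000]
Wrap final raw readings (mod 100): 14.2000 mod 100 = 14.2000; 15.0000 mod 100 = 15.0000; 12.0000 mod 100 = 12.0000

Answer: 14.2000 15.0000 12.0000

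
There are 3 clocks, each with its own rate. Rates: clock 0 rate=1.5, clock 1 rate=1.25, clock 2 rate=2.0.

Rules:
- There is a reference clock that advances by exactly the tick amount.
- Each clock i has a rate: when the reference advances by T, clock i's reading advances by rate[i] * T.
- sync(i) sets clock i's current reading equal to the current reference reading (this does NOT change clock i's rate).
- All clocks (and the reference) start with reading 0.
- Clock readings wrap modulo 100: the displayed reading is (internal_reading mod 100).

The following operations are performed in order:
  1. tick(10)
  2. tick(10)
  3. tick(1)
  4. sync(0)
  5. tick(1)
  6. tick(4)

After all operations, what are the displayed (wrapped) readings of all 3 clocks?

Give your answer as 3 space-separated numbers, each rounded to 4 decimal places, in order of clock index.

Answer: 28.5000 32.5000 52.0000

Derivation:
After op 1 tick(10): ref=10.0000 raw=[15.0000 12.5000 20.0000]
After op 2 tick(10): ref=20.0000 raw=[30.0000 25.0000 40.0000]
After op 3 tick(1): ref=21.0000 raw=[31.5000 26.2500 42.0000]
After op 4 sync(0): ref=21.0000 raw=[21.0000 26.2500 42.0000]
After op 5 tick(1): ref=22.0000 raw=[22.5000 27.5000 44.0000]
After op 6 tick(4): ref=26.0000 raw=[28.5000 32.5000 52.0000]
Wrap final raw readings (mod 100): 28.5000 mod 100 = 28.5000; 32.5000 mod 100 = 32.5000; 52.0000 mod 100 = 52.0000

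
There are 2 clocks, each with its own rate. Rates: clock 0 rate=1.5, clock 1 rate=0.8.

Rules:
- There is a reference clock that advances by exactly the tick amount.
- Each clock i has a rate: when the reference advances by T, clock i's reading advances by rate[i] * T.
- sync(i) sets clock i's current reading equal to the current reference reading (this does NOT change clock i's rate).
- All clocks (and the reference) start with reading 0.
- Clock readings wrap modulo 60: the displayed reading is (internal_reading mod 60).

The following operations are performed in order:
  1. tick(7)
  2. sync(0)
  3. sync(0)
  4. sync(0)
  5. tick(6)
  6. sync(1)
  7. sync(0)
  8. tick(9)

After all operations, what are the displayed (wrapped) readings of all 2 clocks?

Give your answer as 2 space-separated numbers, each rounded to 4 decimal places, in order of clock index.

After op 1 tick(7): ref=7.0000 raw=[10.5000 5.6000]
After op 2 sync(0): ref=7.0000 raw=[7.0000 5.6000]
After op 3 sync(0): ref=7.0000 raw=[7.0000 5.6000]
After op 4 sync(0): ref=7.0000 raw=[7.0000 5.6000]
After op 5 tick(6): ref=13.0000 raw=[16.0000 10.4000]
After op 6 sync(1): ref=13.0000 raw=[16.0000 13.0000]
After op 7 sync(0): ref=13.0000 raw=[13.0000 13.0000]
After op 8 tick(9): ref=22.0000 raw=[26.5000 20.2000]
Wrap final raw readings (mod 60): 26.5000 mod 60 = 26.5000; 20.2000 mod 60 = 20.2000

Answer: 26.5000 20.2000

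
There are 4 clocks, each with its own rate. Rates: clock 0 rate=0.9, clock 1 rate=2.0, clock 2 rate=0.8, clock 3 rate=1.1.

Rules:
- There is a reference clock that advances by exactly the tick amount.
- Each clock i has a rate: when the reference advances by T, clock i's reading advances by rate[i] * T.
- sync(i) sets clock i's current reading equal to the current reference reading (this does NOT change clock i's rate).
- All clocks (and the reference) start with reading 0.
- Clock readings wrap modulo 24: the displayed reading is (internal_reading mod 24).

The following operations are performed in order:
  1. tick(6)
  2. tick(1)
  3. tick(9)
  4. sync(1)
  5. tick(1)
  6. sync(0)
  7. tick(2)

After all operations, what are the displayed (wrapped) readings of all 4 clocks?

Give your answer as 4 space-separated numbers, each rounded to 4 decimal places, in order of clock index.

Answer: 18.8000 22.0000 15.2000 20.9000

Derivation:
After op 1 tick(6): ref=6.0000 raw=[5.4000 12.0000 4.8000 6.6000]
After op 2 tick(1): ref=7.0000 raw=[6.3000 14.0000 5.6000 7.7000]
After op 3 tick(9): ref=16.0000 raw=[14.4000 32.0000 12.8000 17.6000]
After op 4 sync(1): ref=16.0000 raw=[14.4000 16.0000 12.8000 17.6000]
After op 5 tick(1): ref=17.0000 raw=[15.3000 18.0000 13.6000 18.7000]
After op 6 sync(0): ref=17.0000 raw=[17.0000 18.0000 13.6000 18.7000]
After op 7 tick(2): ref=19.0000 raw=[18.8000 22.0000 15.2000 20.9000]
Wrap final raw readings (mod 24): 18.8000 mod 24 = 18.8000; 22.0000 mod 24 = 22.0000; 15.2000 mod 24 = 15.2000; 20.9000 mod 24 = 20.9000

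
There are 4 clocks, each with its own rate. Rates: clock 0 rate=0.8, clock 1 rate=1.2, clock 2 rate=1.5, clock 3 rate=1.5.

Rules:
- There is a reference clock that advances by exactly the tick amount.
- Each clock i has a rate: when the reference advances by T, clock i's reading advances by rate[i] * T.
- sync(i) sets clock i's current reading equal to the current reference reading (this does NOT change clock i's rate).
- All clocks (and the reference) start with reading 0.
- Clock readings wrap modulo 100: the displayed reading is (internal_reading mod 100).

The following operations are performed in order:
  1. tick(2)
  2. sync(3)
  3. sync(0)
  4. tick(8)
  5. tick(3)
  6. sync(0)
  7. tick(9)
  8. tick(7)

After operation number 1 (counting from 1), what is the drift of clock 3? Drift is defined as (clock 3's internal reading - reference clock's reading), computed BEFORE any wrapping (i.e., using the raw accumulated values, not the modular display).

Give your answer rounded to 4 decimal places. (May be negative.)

After op 1 tick(2): ref=2.0000 raw=[1.6000 2.4000 3.0000 3.0000]
Drift of clock 3 after op 1: 3.0000 - 2.0000 = 1.0000

Answer: 1.0000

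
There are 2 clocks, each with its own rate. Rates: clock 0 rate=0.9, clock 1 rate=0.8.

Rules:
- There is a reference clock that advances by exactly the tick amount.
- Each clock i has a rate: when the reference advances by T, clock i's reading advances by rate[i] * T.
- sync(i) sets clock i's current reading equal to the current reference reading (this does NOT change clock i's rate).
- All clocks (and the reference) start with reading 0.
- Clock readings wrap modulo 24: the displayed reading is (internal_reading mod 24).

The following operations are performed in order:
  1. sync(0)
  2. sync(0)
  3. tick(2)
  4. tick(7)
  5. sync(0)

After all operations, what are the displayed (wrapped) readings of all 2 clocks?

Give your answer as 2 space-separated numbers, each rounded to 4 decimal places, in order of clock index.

After op 1 sync(0): ref=0.0000 raw=[0.0000 0.0000]
After op 2 sync(0): ref=0.0000 raw=[0.0000 0.0000]
After op 3 tick(2): ref=2.0000 raw=[1.8000 1.6000]
After op 4 tick(7): ref=9.0000 raw=[8.1000 7.2000]
After op 5 sync(0): ref=9.0000 raw=[9.0000 7.2000]
Wrap final raw readings (mod 24): 9.0000 mod 24 = 9.0000; 7.2000 mod 24 = 7.2000

Answer: 9.0000 7.2000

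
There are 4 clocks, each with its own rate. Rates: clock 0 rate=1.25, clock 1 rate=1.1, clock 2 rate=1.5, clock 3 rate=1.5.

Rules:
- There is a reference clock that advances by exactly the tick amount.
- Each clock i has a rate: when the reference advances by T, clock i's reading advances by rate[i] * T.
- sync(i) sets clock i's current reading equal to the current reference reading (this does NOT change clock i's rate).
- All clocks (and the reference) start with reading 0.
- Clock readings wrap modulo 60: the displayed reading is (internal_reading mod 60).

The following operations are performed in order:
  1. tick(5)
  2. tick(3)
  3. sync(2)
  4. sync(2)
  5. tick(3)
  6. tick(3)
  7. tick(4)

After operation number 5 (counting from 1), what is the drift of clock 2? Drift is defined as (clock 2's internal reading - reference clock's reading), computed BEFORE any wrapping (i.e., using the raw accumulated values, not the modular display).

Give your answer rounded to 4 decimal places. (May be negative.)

After op 1 tick(5): ref=5.0000 raw=[6.2500 5.5000 7.5000 7.5000]
After op 2 tick(3): ref=8.0000 raw=[10.0000 8.8000 12.0000 12.0000]
After op 3 sync(2): ref=8.0000 raw=[10.0000 8.8000 8.0000 12.0000]
After op 4 sync(2): ref=8.0000 raw=[10.0000 8.8000 8.0000 12.0000]
After op 5 tick(3): ref=11.0000 raw=[13.7500 12.1000 12.5000 16.5000]
Drift of clock 2 after op 5: 12.5000 - 11.0000 = 1.5000

Answer: 1.5000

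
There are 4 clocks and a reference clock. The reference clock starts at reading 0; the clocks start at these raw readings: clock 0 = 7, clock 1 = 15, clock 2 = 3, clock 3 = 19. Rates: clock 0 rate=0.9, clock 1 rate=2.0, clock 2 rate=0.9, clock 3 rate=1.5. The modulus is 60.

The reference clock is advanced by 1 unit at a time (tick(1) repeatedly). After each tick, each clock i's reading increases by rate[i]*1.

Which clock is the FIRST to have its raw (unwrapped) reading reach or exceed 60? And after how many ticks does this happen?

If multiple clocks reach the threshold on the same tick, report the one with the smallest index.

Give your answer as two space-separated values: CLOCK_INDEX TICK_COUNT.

clock 0: start=7, rate=0.9, needs 60-7 = 53; ticks = ceil(53/0.9) = ceil(58.8889) = 59; reading at tick 59 = 7 + 0.9*59 = 60.1000
clock 1: start=15, rate=2.0, needs 60-15 = 45; ticks = ceil(45/2.0) = ceil(22.5000) = 23; reading at tick 23 = 15 + 2.0*23 = 61.0000
clock 2: start=3, rate=0.9, needs 60-3 = 57; ticks = ceil(57/0.9) = ceil(63.3333) = 64; reading at tick 64 = 3 + 0.9*64 = 60.6000
clock 3: start=19, rate=1.5, needs 60-19 = 41; ticks = ceil(41/1.5) = ceil(27.3333) = 28; reading at tick 28 = 19 + 1.5*28 = 61.0000
Minimum tick count = 23; winners = [1]; smallest index = 1

Answer: 1 23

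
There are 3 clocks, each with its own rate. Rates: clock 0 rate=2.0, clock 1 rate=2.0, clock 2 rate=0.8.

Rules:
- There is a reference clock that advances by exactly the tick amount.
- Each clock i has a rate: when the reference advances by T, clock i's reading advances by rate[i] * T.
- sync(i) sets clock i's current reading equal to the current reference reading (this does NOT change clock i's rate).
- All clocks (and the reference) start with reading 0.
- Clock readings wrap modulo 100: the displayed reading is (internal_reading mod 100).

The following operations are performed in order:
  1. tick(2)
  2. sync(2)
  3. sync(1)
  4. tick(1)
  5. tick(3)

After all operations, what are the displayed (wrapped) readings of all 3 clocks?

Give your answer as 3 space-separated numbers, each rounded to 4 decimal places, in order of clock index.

After op 1 tick(2): ref=2.0000 raw=[4.0000 4.0000 1.6000]
After op 2 sync(2): ref=2.0000 raw=[4.0000 4.0000 2.0000]
After op 3 sync(1): ref=2.0000 raw=[4.0000 2.0000 2.0000]
After op 4 tick(1): ref=3.0000 raw=[6.0000 4.0000 2.8000]
After op 5 tick(3): ref=6.0000 raw=[12.0000 10.0000 5.2000]
Wrap final raw readings (mod 100): 12.0000 mod 100 = 12.0000; 10.0000 mod 100 = 10.0000; 5.2000 mod 100 = 5.2000

Answer: 12.0000 10.0000 5.2000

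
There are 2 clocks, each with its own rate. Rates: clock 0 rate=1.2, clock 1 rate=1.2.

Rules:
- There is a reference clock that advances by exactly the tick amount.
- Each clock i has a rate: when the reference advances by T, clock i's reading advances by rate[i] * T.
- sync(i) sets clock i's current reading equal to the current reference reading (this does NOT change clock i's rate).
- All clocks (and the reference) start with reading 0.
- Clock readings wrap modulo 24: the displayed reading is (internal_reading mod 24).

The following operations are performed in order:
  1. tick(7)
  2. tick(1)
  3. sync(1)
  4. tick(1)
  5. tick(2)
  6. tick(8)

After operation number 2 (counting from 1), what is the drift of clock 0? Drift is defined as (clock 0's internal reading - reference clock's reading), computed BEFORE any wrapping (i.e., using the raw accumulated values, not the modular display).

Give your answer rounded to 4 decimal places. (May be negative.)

Answer: 1.6000

Derivation:
After op 1 tick(7): ref=7.0000 raw=[8.4000 8.4000]
After op 2 tick(1): ref=8.0000 raw=[9.6000 9.6000]
Drift of clock 0 after op 2: 9.6000 - 8.0000 = 1.6000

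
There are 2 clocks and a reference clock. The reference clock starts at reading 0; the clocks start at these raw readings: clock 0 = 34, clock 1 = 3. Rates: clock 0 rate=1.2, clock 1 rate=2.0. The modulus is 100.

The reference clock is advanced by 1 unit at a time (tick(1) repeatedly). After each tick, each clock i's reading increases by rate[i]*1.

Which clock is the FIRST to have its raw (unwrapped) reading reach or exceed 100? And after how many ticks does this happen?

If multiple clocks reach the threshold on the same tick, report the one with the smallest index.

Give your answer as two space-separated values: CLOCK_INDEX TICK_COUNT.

clock 0: start=34, rate=1.2, needs 100-34 = 66; ticks = ceil(66/1.2) = ceil(55.0000) = 55; reading at tick 55 = 34 + 1.2*55 = 100.0000
clock 1: start=3, rate=2.0, needs 100-3 = 97; ticks = ceil(97/2.0) = ceil(48.5000) = 49; reading at tick 49 = 3 + 2.0*49 = 101.0000
Minimum tick count = 49; winners = [1]; smallest index = 1

Answer: 1 49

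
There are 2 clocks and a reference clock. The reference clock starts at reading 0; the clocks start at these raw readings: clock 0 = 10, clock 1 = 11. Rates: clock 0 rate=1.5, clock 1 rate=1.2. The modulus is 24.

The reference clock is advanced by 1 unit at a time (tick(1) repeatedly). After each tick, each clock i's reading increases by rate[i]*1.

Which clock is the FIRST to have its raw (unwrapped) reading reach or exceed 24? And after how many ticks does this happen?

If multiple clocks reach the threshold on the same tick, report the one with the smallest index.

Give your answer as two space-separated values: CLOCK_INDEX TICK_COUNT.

Answer: 0 10

Derivation:
clock 0: start=10, rate=1.5, needs 24-10 = 14; ticks = ceil(14/1.5) = ceil(9.3333) = 10; reading at tick 10 = 10 + 1.5*10 = 25.0000
clock 1: start=11, rate=1.2, needs 24-11 = 13; ticks = ceil(13/1.2) = ceil(10.8333) = 11; reading at tick 11 = 11 + 1.2*11 = 24.2000
Minimum tick count = 10; winners = [0]; smallest index = 0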